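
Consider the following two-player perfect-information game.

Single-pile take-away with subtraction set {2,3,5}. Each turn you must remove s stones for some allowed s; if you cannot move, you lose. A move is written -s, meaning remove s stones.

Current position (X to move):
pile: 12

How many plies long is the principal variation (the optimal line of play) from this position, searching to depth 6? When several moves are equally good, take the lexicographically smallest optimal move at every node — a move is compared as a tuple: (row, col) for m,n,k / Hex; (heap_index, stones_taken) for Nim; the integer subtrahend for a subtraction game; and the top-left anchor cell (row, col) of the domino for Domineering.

PV length from [12]: 3 plies

p1 X@[12]: -2[10]-1 -3[9]-1 -5[7]+1*
p2 O@[7]: -2[5]-1* -3[4]-1 -5[2]-1
p3 X@[5]: -2[3]-1 -3[2]-1 -5[0]+1*
p4 O@[0] terminal -1; root [12] d6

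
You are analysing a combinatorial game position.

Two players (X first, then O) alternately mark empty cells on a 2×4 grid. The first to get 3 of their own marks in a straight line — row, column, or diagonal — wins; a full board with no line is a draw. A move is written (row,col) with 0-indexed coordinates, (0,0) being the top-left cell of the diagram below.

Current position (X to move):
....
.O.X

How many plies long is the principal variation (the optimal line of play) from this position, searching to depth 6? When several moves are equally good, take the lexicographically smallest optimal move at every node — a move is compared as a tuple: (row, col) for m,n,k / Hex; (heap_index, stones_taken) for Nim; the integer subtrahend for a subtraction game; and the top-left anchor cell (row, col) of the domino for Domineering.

ply 1, X at ..../.O.X | (0,0)=+0→X.../.O.X*; (0,1)=+0→.X../.O.X; (0,2)=+0→..X./.O.X; (0,3)=+0→...X/.O.X; (1,0)=+0→..../XO.X; (1,2)=+0→..../.OXX
ply 2, O at X.../.O.X | (0,1)=+0→XO../.O.X*; (0,2)=+0→X.O./.O.X; (0,3)=+0→X..O/.O.X; (1,0)=+0→X.../OO.X; (1,2)=+0→X.../.OOX
ply 3, X at XO../.O.X | (0,2)=+0→XOX./.O.X*; (0,3)=+0→XO.X/.O.X; (1,0)=+0→XO../XO.X; (1,2)=+0→XO../.OXX
ply 4, O at XOX./.O.X | (0,3)=+0→XOXO/.O.X*; (1,0)=+0→XOX./OO.X; (1,2)=+0→XOX./.OOX
ply 5, X at XOXO/.O.X | (1,0)=+0→XOXO/XO.X*; (1,2)=+0→XOXO/.OXX
ply 6, O at XOXO/XO.X | (1,2)=+0→XOXO/XOOX*
ply 7: XOXO/XOOX is terminal +0 (X); from ..../.O.X depth 6

PV length from [..../.O.X]: 6 plies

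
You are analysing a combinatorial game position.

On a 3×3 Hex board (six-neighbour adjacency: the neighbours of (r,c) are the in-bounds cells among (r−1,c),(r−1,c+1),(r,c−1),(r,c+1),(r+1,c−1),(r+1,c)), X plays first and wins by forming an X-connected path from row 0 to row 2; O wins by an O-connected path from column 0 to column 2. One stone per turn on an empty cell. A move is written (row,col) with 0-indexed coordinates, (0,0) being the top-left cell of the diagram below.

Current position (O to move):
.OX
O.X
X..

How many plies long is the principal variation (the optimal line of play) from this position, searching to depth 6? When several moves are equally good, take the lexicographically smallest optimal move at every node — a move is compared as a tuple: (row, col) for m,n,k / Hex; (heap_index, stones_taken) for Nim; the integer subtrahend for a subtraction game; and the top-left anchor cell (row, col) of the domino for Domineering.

[.OX/O.X/X..] O move#1: (0,0):-1/OOX/O.X/X..*, (1,1):-1/.OX/OOX/X.., (2,1):-1/.OX/O.X/XO., (2,2):-1/.OX/O.X/X.O
[OOX/O.X/X..] X move#2: (1,1):+1/OOX/OXX/X..*, (2,1):+1/OOX/O.X/XX., (2,2):+1/OOX/O.X/X.X
[OOX/OXX/X..] end (terminal -1, O#3); searched .OX/O.X/X.. to 6

PV length from [.OX/O.X/X..]: 2 plies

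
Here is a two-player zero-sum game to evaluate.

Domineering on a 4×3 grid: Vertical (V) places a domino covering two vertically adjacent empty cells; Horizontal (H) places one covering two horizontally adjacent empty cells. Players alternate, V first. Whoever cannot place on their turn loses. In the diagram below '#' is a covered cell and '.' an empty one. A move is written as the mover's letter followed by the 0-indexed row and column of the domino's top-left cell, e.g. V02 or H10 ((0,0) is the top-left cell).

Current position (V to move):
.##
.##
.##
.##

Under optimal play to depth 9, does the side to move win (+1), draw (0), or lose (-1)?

value(.##/.##/.##/.##, V) = +1

ply 1, V at .##/.##/.##/.## | V00=+1→###/###/.##/.##*; V10=+1→.##/###/###/.##; V20=+1→.##/.##/###/###
ply 2: ###/###/.##/.## is terminal -1 (H); from .##/.##/.##/.## depth 9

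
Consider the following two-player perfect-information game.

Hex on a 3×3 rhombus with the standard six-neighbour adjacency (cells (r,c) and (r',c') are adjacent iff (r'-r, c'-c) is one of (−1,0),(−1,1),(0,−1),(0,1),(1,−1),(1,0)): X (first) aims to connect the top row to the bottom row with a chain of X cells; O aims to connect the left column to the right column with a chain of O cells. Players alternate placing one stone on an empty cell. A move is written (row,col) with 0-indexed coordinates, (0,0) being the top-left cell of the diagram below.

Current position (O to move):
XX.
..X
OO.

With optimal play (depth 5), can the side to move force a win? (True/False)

ply 1, O at XX./..X/OO. | (0,2)=+1→XXO/..X/OO.*; (1,0)=-1→XX./O.X/OO.; (1,1)=+1→XX./.OX/OO.; (2,2)=+1→XX./..X/OOO
ply 2, X at XXO/..X/OO. | (1,0)=-1→XXO/X.X/OO.*; (1,1)=-1→XXO/.XX/OO.; (2,2)=-1→XXO/..X/OOX
ply 3, O at XXO/X.X/OO. | (1,1)=+1→XXO/XOX/OO.*; (2,2)=+1→XXO/X.X/OOO
ply 4: XXO/XOX/OO. is terminal -1 (X); from XX./..X/OO. depth 5

O winning at [XX./..X/OO.]: True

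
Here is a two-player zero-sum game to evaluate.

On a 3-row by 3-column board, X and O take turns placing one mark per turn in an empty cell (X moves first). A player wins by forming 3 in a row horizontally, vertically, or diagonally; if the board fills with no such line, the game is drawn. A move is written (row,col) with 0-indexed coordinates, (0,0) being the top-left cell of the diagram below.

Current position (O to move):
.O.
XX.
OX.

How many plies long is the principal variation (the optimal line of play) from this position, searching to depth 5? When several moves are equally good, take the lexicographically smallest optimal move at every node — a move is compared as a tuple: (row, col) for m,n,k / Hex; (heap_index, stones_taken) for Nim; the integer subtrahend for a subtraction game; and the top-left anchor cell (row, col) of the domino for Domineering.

PV length from [.O./XX./OX.]: 4 plies

p1 O@[.O./XX./OX.]: (0,0)[OO./XX./OX.]-1 (0,2)[.OO/XX./OX.]-1 (1,2)[.O./XXO/OX.]+0* (2,2)[.O./XX./OXO]-1
p2 X@[.O./XXO/OX.]: (0,0)[XO./XXO/OX.]+0* (0,2)[.OX/XXO/OX.]+0 (2,2)[.O./XXO/OXX]+0
p3 O@[XO./XXO/OX.]: (0,2)[XOO/XXO/OX.]-1 (2,2)[XO./XXO/OXO]+0*
p4 X@[XO./XXO/OXO]: (0,2)[XOX/XXO/OXO]+0*
p5 O@[XOX/XXO/OXO] terminal +0; root [.O./XX./OX.] d5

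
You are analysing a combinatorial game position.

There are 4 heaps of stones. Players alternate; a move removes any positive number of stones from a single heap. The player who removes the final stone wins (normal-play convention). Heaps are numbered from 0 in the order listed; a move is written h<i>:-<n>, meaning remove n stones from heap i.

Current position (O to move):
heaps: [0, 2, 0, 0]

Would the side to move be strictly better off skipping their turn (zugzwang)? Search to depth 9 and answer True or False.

zugzwang((0,2,0,0), O) = False

[(0,2,0,0)] O move#1: h1:-1:-1/(0,1,0,0), h1:-2:+1/(0,0,0,0)*
[(0,0,0,0)] end (terminal -1, X#2); searched (0,2,0,0) to 9
pass branch (X moves first from the same position):
  | [(0,2,0,0)] X move#1: h1:-1:-1/(0,1,0,0), h1:-2:+1/(0,0,0,0)*
  | [(0,0,0,0)] end (terminal -1, O#2); searched (0,2,0,0) to 9
O moving scores +1; O passing scores -1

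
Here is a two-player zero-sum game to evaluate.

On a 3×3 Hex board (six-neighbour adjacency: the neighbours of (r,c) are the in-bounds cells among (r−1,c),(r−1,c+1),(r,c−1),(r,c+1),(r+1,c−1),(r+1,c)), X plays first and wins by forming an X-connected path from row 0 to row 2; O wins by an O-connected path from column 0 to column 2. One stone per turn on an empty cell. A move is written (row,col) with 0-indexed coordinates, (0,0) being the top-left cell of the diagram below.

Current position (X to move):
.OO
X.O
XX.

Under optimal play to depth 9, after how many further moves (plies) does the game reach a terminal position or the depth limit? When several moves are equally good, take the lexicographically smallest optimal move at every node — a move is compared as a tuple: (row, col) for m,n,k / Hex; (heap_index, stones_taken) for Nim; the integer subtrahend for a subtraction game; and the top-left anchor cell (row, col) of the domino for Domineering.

ply 1, X at .OO/X.O/XX. | (0,0)=+1→XOO/X.O/XX.*; (1,1)=-1→.OO/XXO/XX.; (2,2)=-1→.OO/X.O/XXX
ply 2: XOO/X.O/XX. is terminal -1 (O); from .OO/X.O/XX. depth 9

PV length from [.OO/X.O/XX.]: 1 ply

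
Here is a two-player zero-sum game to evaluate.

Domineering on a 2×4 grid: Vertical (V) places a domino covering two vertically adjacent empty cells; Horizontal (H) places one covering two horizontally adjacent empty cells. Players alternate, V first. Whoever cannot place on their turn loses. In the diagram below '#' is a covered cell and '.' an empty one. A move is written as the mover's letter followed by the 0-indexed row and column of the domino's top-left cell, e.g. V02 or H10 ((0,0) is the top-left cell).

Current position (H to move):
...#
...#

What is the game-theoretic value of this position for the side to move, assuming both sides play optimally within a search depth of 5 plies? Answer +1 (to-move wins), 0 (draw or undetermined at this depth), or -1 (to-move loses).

value(...#/...#, H) = +1

p1 H@[...#/...#]: H00[##.#/...#]+1* H01[.###/...#]+1 H10[...#/##.#]+1 H11[...#/.###]+1
p2 V@[##.#/...#]: V02[####/..##]-1*
p3 H@[####/..##]: H10[####/####]+1*
p4 V@[####/####] terminal -1; root [...#/...#] d5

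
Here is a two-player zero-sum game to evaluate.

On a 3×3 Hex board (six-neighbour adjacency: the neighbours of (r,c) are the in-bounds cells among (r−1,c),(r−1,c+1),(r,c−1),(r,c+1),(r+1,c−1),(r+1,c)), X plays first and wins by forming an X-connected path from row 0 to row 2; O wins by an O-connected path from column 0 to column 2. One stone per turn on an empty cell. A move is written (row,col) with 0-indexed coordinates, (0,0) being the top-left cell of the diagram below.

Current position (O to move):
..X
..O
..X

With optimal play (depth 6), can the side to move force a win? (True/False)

O winning at [..X/..O/..X]: True

ply 1, O at ..X/..O/..X | (0,0)=-1→O.X/..O/..X; (0,1)=-1→.OX/..O/..X; (1,0)=-1→..X/O.O/..X; (1,1)=+1→..X/.OO/..X*; (2,0)=+1→..X/..O/O.X; (2,1)=-1→..X/..O/.OX
ply 2, X at ..X/.OO/..X | (0,0)=-1→X.X/.OO/..X*; (0,1)=-1→.XX/.OO/..X; (1,0)=-1→..X/XOO/..X; (2,0)=-1→..X/.OO/X.X; (2,1)=-1→..X/.OO/.XX
ply 3, O at X.X/.OO/..X | (0,1)=+1→XOX/.OO/..X*; (1,0)=+1→X.X/OOO/..X; (2,0)=+1→X.X/.OO/O.X; (2,1)=+1→X.X/.OO/.OX
ply 4, X at XOX/.OO/..X | (1,0)=-1→XOX/XOO/..X*; (2,0)=-1→XOX/.OO/X.X; (2,1)=-1→XOX/.OO/.XX
ply 5, O at XOX/XOO/..X | (2,0)=+1→XOX/XOO/O.X*; (2,1)=-1→XOX/XOO/.OX
ply 6: XOX/XOO/O.X is terminal -1 (X); from ..X/..O/..X depth 6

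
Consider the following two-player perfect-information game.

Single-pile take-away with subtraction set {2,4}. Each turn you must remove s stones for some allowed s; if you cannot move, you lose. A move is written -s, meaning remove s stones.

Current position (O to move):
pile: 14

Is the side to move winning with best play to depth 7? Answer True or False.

[14] O move#1: -2:+1/12*, -4:-1/10
[12] X move#2: -2:-1/10*, -4:-1/8
[10] O move#3: -2:-1/8, -4:+1/6*
[6] X move#4: -2:-1/4*, -4:-1/2
[4] O move#5: -2:-1/2, -4:+1/0*
[0] end (terminal -1, X#6); searched 14 to 7

O winning at [14]: True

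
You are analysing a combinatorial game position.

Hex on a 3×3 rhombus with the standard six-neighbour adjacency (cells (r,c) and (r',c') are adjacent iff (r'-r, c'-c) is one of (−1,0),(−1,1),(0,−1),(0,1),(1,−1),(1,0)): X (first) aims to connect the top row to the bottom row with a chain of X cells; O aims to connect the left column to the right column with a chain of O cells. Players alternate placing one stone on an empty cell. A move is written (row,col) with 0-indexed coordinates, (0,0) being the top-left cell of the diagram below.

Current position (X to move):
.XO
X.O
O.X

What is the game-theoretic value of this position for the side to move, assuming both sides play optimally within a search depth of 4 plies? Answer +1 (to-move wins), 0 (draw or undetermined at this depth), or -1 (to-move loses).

p1 X@[.XO/X.O/O.X]: (0,0)[XXO/X.O/O.X]-1* (1,1)[.XO/XXO/O.X]-1 (2,1)[.XO/X.O/OXX]-1
p2 O@[XXO/X.O/O.X]: (1,1)[XXO/XOO/O.X]+1* (2,1)[XXO/X.O/OOX]+1
p3 X@[XXO/XOO/O.X] terminal -1; root [.XO/X.O/O.X] d4

value(.XO/X.O/O.X, X) = -1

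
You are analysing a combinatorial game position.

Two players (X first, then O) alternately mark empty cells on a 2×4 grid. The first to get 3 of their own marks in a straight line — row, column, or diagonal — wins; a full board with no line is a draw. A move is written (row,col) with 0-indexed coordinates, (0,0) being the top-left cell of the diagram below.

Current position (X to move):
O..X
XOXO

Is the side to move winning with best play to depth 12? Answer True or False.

X winning at [O..X/XOXO]: False

p1 X@[O..X/XOXO]: (0,1)[OX.X/XOXO]+0* (0,2)[O.XX/XOXO]+0
p2 O@[OX.X/XOXO]: (0,2)[OXOX/XOXO]+0*
p3 X@[OXOX/XOXO] terminal +0; root [O..X/XOXO] d12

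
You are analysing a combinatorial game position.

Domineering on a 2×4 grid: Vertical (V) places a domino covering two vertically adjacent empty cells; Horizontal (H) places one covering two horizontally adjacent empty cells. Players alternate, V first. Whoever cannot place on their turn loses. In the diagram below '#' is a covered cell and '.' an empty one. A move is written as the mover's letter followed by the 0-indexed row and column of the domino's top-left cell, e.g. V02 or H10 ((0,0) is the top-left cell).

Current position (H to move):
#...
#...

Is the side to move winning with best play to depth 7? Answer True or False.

p1 H@[#.../#...]: H01[###./#...]+1* H02[#.##/#...]+1 H11[#.../###.]+1 H12[#.../#.##]+1
p2 V@[###./#...]: V03[####/#..#]-1*
p3 H@[####/#..#]: H11[####/####]+1*
p4 V@[####/####] terminal -1; root [#.../#...] d7

H winning at [#.../#...]: True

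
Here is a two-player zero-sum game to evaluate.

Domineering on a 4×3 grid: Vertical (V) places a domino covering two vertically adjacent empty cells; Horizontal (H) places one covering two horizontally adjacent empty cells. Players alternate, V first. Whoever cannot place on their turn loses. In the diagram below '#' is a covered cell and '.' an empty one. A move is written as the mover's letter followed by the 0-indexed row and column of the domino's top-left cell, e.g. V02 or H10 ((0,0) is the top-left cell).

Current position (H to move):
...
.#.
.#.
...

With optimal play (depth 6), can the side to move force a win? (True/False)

[.../.#./.#./...] H move#1: H00:-1/##./.#./.#./...*, H01:-1/.##/.#./.#./..., H30:-1/.../.#./.#./##., H31:-1/.../.#./.#./.##
[##./.#./.#./...] V move#2: V02:+1/###/.##/.#./...*, V10:+1/##./##./##./..., V12:+1/##./.##/.##/..., V20:+1/##./.#./##./#.., V22:+1/##./.#./.##/..#
[###/.##/.#./...] H move#3: H30:-1/###/.##/.#./##.*, H31:-1/###/.##/.#./.##
[###/.##/.#./##.] V move#4: V10:+1/###/###/##./##.*, V22:+1/###/.##/.##/###
[###/###/##./##.] end (terminal -1, H#5); searched .../.#./.#./... to 6

H winning at [.../.#./.#./...]: False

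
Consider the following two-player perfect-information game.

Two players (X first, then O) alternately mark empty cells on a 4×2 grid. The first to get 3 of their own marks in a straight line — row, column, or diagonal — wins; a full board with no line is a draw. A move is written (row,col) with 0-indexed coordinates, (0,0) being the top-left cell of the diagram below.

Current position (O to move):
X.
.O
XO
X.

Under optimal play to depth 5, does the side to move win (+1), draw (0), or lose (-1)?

value(X./.O/XO/X., O) = +1

p1 O@[X./.O/XO/X.]: (0,1)[XO/.O/XO/X.]+1* (1,0)[X./OO/XO/X.]+1 (3,1)[X./.O/XO/XO]+1
p2 X@[XO/.O/XO/X.] terminal -1; root [X./.O/XO/X.] d5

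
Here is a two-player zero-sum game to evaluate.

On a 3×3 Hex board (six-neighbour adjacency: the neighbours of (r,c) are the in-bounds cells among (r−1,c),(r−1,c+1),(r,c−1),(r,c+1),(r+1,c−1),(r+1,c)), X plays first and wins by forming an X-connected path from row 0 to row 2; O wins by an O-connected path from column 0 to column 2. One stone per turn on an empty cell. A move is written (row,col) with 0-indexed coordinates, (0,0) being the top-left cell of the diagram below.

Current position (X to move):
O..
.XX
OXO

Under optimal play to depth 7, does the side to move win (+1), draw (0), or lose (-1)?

p1 X@[O../.XX/OXO]: (0,1)[OX./.XX/OXO]+1* (0,2)[O.X/.XX/OXO]+1 (1,0)[O../XXX/OXO]+1
p2 O@[OX./.XX/OXO] terminal -1; root [O../.XX/OXO] d7

value(O../.XX/OXO, X) = +1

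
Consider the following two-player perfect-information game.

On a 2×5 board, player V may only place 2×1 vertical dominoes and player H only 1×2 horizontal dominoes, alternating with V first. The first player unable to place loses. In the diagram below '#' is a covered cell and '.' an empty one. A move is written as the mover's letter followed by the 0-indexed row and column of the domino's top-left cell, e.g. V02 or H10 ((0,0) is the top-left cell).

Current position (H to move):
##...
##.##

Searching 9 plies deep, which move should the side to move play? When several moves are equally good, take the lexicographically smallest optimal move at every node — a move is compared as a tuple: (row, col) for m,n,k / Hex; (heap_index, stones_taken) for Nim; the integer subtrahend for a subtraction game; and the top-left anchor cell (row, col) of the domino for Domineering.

H's best at [##.../##.##]: H02

ply 1, H at ##.../##.## | H02=+1→####./##.##*; H03=-1→##.##/##.##
ply 2: ####./##.## is terminal -1 (V); from ##.../##.## depth 9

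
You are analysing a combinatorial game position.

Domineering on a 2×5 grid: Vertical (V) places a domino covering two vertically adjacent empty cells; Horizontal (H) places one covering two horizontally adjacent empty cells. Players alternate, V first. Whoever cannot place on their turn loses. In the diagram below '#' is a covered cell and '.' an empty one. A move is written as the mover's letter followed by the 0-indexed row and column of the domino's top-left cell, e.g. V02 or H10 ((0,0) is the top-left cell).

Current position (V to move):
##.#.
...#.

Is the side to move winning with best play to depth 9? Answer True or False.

p1 V@[##.#./...#.]: V02[####./..##.]+1* V04[##.##/...##]-1
p2 H@[####./..##.]: H10[####./####.]-1*
p3 V@[####./####.]: V04[#####/#####]+1*
p4 H@[#####/#####] terminal -1; root [##.#./...#.] d9

V winning at [##.#./...#.]: True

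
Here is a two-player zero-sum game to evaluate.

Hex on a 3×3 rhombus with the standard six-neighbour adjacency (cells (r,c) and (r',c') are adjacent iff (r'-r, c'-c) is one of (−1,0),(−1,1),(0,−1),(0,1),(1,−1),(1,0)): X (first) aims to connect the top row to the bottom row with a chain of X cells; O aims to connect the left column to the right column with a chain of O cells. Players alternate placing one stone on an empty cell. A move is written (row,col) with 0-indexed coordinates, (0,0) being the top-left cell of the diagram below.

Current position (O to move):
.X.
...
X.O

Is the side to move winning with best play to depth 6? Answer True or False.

[.X./.../X.O] O move#1: (0,0):-1/OX./.../X.O*, (0,2):-1/.XO/.../X.O, (1,0):-1/.X./O../X.O, (1,1):-1/.X./.O./X.O, (1,2):-1/.X./..O/X.O, (2,1):-1/.X./.../XOO
[OX./.../X.O] X move#2: (0,2):+1/OXX/.../X.O*, (1,0):+1/OX./X../X.O, (1,1):+1/OX./.X./X.O, (1,2):+1/OX./..X/X.O, (2,1):+1/OX./.../XXO
[OXX/.../X.O] O move#3: (1,0):-1/OXX/O../X.O*, (1,1):-1/OXX/.O./X.O, (1,2):-1/OXX/..O/X.O, (2,1):-1/OXX/.../XOO
[OXX/O../X.O] X move#4: (1,1):+1/OXX/OX./X.O*, (1,2):+1/OXX/O.X/X.O, (2,1):+1/OXX/O../XXO
[OXX/OX./X.O] end (terminal -1, O#5); searched .X./.../X.O to 6

O winning at [.X./.../X.O]: False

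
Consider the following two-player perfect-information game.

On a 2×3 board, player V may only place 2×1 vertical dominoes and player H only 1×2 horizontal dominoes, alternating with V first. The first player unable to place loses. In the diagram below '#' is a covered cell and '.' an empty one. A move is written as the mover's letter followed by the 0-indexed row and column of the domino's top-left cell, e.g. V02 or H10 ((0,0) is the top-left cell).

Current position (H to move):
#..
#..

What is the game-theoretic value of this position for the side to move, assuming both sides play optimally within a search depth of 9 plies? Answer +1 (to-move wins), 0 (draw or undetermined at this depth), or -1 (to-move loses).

value(#../#.., H) = +1

ply 1, H at #../#.. | H01=+1→###/#..*; H11=+1→#../###
ply 2: ###/#.. is terminal -1 (V); from #../#.. depth 9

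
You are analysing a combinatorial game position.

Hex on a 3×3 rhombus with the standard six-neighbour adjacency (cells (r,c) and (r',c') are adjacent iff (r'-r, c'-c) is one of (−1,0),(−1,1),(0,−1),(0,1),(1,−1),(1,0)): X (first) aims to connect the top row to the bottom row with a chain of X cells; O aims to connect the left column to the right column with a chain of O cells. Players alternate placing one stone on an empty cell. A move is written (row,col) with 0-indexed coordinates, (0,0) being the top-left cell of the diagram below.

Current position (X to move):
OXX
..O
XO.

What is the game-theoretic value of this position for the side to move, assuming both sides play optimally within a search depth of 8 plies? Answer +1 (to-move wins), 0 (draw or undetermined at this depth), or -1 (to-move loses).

[OXX/..O/XO.] X move#1: (1,0):+1/OXX/X.O/XO.*, (1,1):+1/OXX/.XO/XO., (2,2):+1/OXX/..O/XOX
[OXX/X.O/XO.] end (terminal -1, O#2); searched OXX/..O/XO. to 8

value(OXX/..O/XO., X) = +1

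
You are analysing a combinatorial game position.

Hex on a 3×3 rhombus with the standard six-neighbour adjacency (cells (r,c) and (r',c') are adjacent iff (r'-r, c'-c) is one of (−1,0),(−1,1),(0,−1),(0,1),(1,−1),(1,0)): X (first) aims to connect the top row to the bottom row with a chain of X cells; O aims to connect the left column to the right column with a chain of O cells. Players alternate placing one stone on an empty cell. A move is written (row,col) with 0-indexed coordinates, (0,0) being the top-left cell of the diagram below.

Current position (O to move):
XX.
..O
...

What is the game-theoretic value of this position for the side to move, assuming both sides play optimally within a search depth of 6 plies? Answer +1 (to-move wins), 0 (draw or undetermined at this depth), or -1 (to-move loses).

value(XX./..O/..., O) = +1

[XX./..O/...] O move#1: (0,2):-1/XXO/..O/..., (1,0):-1/XX./O.O/..., (1,1):+1/XX./.OO/...*, (2,0):+1/XX./..O/O.., (2,1):-1/XX./..O/.O., (2,2):-1/XX./..O/..O
[XX./.OO/...] X move#2: (0,2):-1/XXX/.OO/...*, (1,0):-1/XX./XOO/..., (2,0):-1/XX./.OO/X.., (2,1):-1/XX./.OO/.X., (2,2):-1/XX./.OO/..X
[XXX/.OO/...] O move#3: (1,0):+1/XXX/OOO/...*, (2,0):+1/XXX/.OO/O.., (2,1):+1/XXX/.OO/.O., (2,2):+1/XXX/.OO/..O
[XXX/OOO/...] end (terminal -1, X#4); searched XX./..O/... to 6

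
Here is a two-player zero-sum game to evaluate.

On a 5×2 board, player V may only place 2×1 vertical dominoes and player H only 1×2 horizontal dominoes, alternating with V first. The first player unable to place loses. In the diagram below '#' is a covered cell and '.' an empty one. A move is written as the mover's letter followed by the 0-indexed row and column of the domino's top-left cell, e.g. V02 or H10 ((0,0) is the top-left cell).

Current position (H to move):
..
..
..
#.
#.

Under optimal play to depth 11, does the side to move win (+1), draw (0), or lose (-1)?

value(../../../#./#., H) = +1

[../../../#./#.] H move#1: H00:-1/##/../../#./#., H10:+1/../##/../#./#.*, H20:-1/../../##/#./#.
[../##/../#./#.] V move#2: V21:-1/../##/.#/##/#.*, V31:-1/../##/../##/##
[../##/.#/##/#.] H move#3: H00:+1/##/##/.#/##/#.*
[##/##/.#/##/#.] end (terminal -1, V#4); searched ../../../#./#. to 11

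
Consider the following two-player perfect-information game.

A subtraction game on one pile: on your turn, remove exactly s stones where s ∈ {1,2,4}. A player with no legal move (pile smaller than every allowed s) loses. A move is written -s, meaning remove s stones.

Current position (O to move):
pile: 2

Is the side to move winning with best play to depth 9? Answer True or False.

ply 1, O at 2 | -1=-1→1; -2=+1→0*
ply 2: 0 is terminal -1 (X); from 2 depth 9

O winning at [2]: True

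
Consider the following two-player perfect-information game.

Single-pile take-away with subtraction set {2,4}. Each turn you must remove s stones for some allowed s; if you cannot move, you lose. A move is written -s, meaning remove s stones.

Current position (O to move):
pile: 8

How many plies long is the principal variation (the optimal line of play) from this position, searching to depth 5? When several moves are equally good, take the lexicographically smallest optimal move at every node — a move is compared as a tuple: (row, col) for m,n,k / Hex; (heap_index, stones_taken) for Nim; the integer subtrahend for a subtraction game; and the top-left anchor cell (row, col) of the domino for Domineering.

ply 1, O at 8 | -2=+1→6*; -4=-1→4
ply 2, X at 6 | -2=-1→4*; -4=-1→2
ply 3, O at 4 | -2=-1→2; -4=+1→0*
ply 4: 0 is terminal -1 (X); from 8 depth 5

PV length from [8]: 3 plies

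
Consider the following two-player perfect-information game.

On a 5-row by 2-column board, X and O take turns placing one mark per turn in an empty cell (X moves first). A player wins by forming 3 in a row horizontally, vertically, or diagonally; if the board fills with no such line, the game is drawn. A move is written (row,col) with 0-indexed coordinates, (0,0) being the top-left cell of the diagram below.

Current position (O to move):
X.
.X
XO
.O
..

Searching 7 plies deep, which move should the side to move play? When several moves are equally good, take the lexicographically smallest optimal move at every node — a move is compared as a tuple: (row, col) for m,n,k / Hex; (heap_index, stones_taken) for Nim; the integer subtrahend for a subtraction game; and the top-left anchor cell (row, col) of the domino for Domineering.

O's best at [X./.X/XO/.O/..]: (4,1)

[X./.X/XO/.O/..] O move#1: (0,1):-1/XO/.X/XO/.O/.., (1,0):+0/X./OX/XO/.O/.., (3,0):-1/X./.X/XO/OO/.., (4,0):-1/X./.X/XO/.O/O., (4,1):+1/X./.X/XO/.O/.O*
[X./.X/XO/.O/.O] end (terminal -1, X#2); searched X./.X/XO/.O/.. to 7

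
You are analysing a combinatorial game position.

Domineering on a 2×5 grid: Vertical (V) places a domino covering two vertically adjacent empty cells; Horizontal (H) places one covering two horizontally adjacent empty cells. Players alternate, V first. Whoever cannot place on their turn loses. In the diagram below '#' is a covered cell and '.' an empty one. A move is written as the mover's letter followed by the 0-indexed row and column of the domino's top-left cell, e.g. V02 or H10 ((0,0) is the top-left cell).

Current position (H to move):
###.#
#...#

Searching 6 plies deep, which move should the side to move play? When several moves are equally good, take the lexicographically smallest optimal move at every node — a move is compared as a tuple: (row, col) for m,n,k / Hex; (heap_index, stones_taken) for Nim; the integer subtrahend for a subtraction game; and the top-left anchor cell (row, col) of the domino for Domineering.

[###.#/#...#] H move#1: H11:-1/###.#/###.#, H12:+1/###.#/#.###*
[###.#/#.###] end (terminal -1, V#2); searched ###.#/#...# to 6

H's best at [###.#/#...#]: H12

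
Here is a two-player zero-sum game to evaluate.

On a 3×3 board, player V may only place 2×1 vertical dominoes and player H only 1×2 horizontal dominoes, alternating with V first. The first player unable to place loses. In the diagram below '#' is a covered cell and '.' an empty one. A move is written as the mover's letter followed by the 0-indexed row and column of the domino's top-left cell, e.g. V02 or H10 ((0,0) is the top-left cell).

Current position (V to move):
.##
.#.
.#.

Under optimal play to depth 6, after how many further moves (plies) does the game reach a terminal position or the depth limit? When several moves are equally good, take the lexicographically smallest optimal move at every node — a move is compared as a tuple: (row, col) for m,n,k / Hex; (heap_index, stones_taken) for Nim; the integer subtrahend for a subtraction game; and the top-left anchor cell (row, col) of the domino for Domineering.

PV length from [.##/.#./.#.]: 1 ply

p1 V@[.##/.#./.#.]: V00[###/##./.#.]+1* V10[.##/##./##.]+1 V12[.##/.##/.##]+1
p2 H@[###/##./.#.] terminal -1; root [.##/.#./.#.] d6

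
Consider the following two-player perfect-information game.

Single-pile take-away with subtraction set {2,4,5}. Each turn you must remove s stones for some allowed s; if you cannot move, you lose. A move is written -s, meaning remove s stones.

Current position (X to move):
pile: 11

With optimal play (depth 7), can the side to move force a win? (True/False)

[11] X move#1: -2:-1/9, -4:+1/7*, -5:-1/6
[7] O move#2: -2:-1/5*, -4:-1/3, -5:-1/2
[5] X move#3: -2:-1/3, -4:+1/1*, -5:+1/0
[1] end (terminal -1, O#4); searched 11 to 7

X winning at [11]: True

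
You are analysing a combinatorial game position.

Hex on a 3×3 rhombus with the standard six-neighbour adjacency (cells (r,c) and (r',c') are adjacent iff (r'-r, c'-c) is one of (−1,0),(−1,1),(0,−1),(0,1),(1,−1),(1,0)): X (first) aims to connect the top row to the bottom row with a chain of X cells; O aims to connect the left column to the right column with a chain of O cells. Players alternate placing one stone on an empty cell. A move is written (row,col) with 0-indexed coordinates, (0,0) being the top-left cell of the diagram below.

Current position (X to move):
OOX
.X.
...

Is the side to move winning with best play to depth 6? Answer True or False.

X winning at [OOX/.X./...]: True

[OOX/.X./...] X move#1: (1,0):+1/OOX/XX./...*, (1,2):+1/OOX/.XX/..., (2,0):+1/OOX/.X./X.., (2,1):+1/OOX/.X./.X., (2,2):+1/OOX/.X./..X
[OOX/XX./...] O move#2: (1,2):-1/OOX/XXO/...*, (2,0):-1/OOX/XX./O.., (2,1):-1/OOX/XX./.O., (2,2):-1/OOX/XX./..O
[OOX/XXO/...] X move#3: (2,0):+1/OOX/XXO/X..*, (2,1):+1/OOX/XXO/.X., (2,2):+1/OOX/XXO/..X
[OOX/XXO/X..] end (terminal -1, O#4); searched OOX/.X./... to 6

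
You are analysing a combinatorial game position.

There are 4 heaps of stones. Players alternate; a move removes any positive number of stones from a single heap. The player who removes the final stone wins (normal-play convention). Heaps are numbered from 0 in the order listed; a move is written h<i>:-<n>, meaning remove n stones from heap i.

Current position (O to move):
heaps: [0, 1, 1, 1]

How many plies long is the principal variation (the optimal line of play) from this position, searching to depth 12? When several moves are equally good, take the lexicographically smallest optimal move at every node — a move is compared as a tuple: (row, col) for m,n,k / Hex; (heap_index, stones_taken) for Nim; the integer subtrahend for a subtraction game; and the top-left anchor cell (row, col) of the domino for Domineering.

ply 1, O at (0,1,1,1) | h1:-1=+1→(0,0,1,1)*; h2:-1=+1→(0,1,0,1); h3:-1=+1→(0,1,1,0)
ply 2, X at (0,0,1,1) | h2:-1=-1→(0,0,0,1)*; h3:-1=-1→(0,0,1,0)
ply 3, O at (0,0,0,1) | h3:-1=+1→(0,0,0,0)*
ply 4: (0,0,0,0) is terminal -1 (X); from (0,1,1,1) depth 12

PV length from [(0,1,1,1)]: 3 plies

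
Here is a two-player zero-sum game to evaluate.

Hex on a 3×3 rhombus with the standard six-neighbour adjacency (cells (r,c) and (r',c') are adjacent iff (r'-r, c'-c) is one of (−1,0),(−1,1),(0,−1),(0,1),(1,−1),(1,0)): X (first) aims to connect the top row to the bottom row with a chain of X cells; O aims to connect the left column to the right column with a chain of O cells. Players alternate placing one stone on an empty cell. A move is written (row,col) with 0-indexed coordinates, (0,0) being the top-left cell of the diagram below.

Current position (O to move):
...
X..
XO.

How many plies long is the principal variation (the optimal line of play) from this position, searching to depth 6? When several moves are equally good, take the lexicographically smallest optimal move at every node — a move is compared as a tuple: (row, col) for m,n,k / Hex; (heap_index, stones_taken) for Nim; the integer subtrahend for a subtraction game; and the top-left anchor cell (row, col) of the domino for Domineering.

PV length from [.../X../XO.]: 2 plies

[.../X../XO.] O move#1: (0,0):-1/O../X../XO.*, (0,1):-1/.O./X../XO., (0,2):-1/..O/X../XO., (1,1):-1/.../XO./XO., (1,2):-1/.../X.O/XO., (2,2):-1/.../X../XOO
[O../X../XO.] X move#2: (0,1):+1/OX./X../XO.*, (0,2):+1/O.X/X../XO., (1,1):+1/O../XX./XO., (1,2):+1/O../X.X/XO., (2,2):+1/O../X../XOX
[OX./X../XO.] end (terminal -1, O#3); searched .../X../XO. to 6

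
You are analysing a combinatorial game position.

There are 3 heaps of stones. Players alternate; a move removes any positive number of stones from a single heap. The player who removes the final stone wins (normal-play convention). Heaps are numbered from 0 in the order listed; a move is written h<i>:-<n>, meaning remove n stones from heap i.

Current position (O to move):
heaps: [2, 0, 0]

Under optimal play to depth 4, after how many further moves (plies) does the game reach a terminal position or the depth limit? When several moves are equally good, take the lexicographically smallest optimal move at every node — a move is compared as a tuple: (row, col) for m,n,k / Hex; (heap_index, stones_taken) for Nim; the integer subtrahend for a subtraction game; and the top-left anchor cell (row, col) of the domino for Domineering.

PV length from [(2,0,0)]: 1 ply

ply 1, O at (2,0,0) | h0:-1=-1→(1,0,0); h0:-2=+1→(0,0,0)*
ply 2: (0,0,0) is terminal -1 (X); from (2,0,0) depth 4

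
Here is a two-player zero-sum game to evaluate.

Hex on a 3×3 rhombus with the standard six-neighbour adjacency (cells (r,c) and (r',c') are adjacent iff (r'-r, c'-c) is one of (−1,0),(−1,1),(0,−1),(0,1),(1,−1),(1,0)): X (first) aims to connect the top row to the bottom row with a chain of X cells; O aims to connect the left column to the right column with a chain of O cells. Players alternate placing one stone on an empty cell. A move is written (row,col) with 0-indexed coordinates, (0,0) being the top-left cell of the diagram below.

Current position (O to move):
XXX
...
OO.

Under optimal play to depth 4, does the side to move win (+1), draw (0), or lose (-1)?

ply 1, O at XXX/.../OO. | (1,0)=+1→XXX/O../OO.*; (1,1)=+1→XXX/.O./OO.; (1,2)=+1→XXX/..O/OO.; (2,2)=+1→XXX/.../OOO
ply 2, X at XXX/O../OO. | (1,1)=-1→XXX/OX./OO.*; (1,2)=-1→XXX/O.X/OO.; (2,2)=-1→XXX/O../OOX
ply 3, O at XXX/OX./OO. | (1,2)=+1→XXX/OXO/OO.*; (2,2)=+1→XXX/OX./OOO
ply 4: XXX/OXO/OO. is terminal -1 (X); from XXX/.../OO. depth 4

value(XXX/.../OO., O) = +1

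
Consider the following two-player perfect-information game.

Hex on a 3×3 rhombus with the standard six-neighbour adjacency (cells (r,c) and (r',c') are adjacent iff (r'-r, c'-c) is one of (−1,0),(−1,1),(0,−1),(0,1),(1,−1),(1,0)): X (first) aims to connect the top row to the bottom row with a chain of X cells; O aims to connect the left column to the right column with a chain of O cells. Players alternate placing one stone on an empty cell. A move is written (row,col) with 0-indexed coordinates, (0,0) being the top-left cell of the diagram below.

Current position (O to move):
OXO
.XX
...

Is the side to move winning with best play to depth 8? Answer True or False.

p1 O@[OXO/.XX/...]: (1,0)[OXO/OXX/...]-1* (2,0)[OXO/.XX/O..]-1 (2,1)[OXO/.XX/.O.]-1 (2,2)[OXO/.XX/..O]-1
p2 X@[OXO/OXX/...]: (2,0)[OXO/OXX/X..]+1* (2,1)[OXO/OXX/.X.]+1 (2,2)[OXO/OXX/..X]+1
p3 O@[OXO/OXX/X..] terminal -1; root [OXO/.XX/...] d8

O winning at [OXO/.XX/...]: False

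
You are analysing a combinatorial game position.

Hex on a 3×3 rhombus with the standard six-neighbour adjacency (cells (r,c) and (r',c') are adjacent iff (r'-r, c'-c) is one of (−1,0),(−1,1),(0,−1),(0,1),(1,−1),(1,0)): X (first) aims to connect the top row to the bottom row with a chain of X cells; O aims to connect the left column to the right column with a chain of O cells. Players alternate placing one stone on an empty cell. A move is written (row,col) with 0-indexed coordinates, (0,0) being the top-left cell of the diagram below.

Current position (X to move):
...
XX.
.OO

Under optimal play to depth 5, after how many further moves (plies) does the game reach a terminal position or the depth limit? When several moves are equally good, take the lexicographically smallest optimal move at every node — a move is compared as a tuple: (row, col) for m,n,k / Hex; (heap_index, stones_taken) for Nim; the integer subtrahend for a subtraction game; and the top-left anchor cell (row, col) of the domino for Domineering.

[.../XX./.OO] X move#1: (0,0):-1/X../XX./.OO, (0,1):-1/.X./XX./.OO, (0,2):-1/..X/XX./.OO, (1,2):-1/.../XXX/.OO, (2,0):+1/.../XX./XOO*
[.../XX./XOO] O move#2: (0,0):-1/O../XX./XOO*, (0,1):-1/.O./XX./XOO, (0,2):-1/..O/XX./XOO, (1,2):-1/.../XXO/XOO
[O../XX./XOO] X move#3: (0,1):+1/OX./XX./XOO*, (0,2):+1/O.X/XX./XOO, (1,2):+1/O../XXX/XOO
[OX./XX./XOO] end (terminal -1, O#4); searched .../XX./.OO to 5

PV length from [.../XX./.OO]: 3 plies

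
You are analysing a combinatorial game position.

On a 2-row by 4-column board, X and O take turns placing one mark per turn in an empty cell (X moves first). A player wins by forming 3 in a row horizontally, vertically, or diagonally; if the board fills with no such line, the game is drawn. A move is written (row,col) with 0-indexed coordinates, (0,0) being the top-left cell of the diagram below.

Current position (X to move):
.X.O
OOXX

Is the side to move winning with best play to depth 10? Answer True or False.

X winning at [.X.O/OOXX]: False

p1 X@[.X.O/OOXX]: (0,0)[XX.O/OOXX]+0* (0,2)[.XXO/OOXX]+0
p2 O@[XX.O/OOXX]: (0,2)[XXOO/OOXX]+0*
p3 X@[XXOO/OOXX] terminal +0; root [.X.O/OOXX] d10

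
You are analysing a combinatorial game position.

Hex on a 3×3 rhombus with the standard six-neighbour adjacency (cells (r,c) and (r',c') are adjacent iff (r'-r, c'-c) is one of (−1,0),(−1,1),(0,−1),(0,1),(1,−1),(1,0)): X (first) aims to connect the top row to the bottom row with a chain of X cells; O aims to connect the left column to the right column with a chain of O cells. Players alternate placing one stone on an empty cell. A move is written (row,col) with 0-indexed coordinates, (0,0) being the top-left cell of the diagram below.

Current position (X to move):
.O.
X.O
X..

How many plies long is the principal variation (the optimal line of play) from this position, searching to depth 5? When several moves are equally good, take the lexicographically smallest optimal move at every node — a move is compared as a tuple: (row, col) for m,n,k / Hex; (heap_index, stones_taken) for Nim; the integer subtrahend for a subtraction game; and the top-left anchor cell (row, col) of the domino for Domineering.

ply 1, X at .O./X.O/X.. | (0,0)=+1→XO./X.O/X..*; (0,2)=+1→.OX/X.O/X..; (1,1)=+1→.O./XXO/X..; (2,1)=-1→.O./X.O/XX.; (2,2)=-1→.O./X.O/X.X
ply 2: XO./X.O/X.. is terminal -1 (O); from .O./X.O/X.. depth 5

PV length from [.O./X.O/X..]: 1 ply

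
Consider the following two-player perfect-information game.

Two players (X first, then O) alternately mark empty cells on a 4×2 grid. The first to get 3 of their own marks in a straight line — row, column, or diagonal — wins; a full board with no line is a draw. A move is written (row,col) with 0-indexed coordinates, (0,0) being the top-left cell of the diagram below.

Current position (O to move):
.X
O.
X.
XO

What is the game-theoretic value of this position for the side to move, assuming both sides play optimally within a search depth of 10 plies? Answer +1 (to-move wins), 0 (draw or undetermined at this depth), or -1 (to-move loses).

[.X/O./X./XO] O move#1: (0,0):+0/OX/O./X./XO*, (1,1):+0/.X/OO/X./XO, (2,1):+0/.X/O./XO/XO
[OX/O./X./XO] X move#2: (1,1):+0/OX/OX/X./XO*, (2,1):+0/OX/O./XX/XO
[OX/OX/X./XO] O move#3: (2,1):+0/OX/OX/XO/XO*
[OX/OX/XO/XO] end (terminal +0, X#4); searched .X/O./X./XO to 10

value(.X/O./X./XO, O) = 0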